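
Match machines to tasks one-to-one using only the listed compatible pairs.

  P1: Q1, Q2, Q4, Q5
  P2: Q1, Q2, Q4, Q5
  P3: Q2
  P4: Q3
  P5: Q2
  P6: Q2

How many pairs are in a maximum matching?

4

Unit-capacity flow: source→left, listed edges, right→sink; max matching = max flow.
Augmenting path P1→Q1 (+1); matched 1.
Augmenting path P2→Q2 (+1); matched 2.
Augmenting path P4→Q3 (+1); matched 3.
Augmenting path P3→Q2→P2→Q4 (+1); matched 4.
No augmenting path remains; maximum matching = 4.
König certificate: {P1, P2, P4, Q2} is a vertex cover of size 4 (every listed pair touches it), so no matching can be larger.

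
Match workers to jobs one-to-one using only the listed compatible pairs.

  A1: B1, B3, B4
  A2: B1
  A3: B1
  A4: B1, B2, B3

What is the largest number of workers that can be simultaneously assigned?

3

Unit-capacity flow: source→left, listed edges, right→sink; max matching = max flow.
Augmenting path A1→B1 (+1); matched 1.
Augmenting path A4→B2 (+1); matched 2.
Augmenting path A2→B1→A1→B3 (+1); matched 3.
No augmenting path remains; maximum matching = 3.
König certificate: {A1, A4, B1} is a vertex cover of size 3 (every listed pair touches it), so no matching can be larger.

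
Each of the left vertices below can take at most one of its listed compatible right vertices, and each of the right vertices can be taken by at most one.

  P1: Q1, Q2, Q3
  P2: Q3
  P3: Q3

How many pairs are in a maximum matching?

Unit-capacity flow: source→left, listed edges, right→sink; max matching = max flow.
Augmenting path P1→Q1 (+1); matched 1.
Augmenting path P2→Q3 (+1); matched 2.
No augmenting path remains; maximum matching = 2.
König certificate: {P1, Q3} is a vertex cover of size 2 (every listed pair touches it), so no matching can be larger.

2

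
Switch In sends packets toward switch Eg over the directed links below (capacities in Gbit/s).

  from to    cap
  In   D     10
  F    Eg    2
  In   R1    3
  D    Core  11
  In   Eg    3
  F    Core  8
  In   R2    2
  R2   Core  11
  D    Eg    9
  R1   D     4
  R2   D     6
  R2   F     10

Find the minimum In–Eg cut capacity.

Augment In→Eg: bottleneck 3, flow now 3.
Augment In→D→Eg: bottleneck 9, flow now 12.
Augment In→R2→F→Eg: bottleneck 2, flow now 14.
No augmenting path remains; maximum flow = 14.
By max-flow min-cut, the minimum cut capacity equals the max flow.
In the residual graph, reachable from In: {In, R1, D, Core}.
Min-cut edges: In→R2 (2), In→Eg (3), D→Eg (9); capacity 2 + 3 + 9 = 14.

14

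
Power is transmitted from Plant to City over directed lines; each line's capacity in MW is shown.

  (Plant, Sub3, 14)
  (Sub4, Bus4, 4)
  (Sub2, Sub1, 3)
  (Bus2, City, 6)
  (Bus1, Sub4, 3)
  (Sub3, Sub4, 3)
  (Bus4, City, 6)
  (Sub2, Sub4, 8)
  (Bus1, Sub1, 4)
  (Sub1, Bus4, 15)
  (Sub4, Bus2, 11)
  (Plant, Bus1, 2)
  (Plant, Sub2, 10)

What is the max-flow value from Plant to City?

Augment Plant→Bus1→Sub4→Bus4→City: bottleneck 2, flow now 2.
Augment Plant→Sub3→Sub4→Bus4→City: bottleneck 2, flow now 4.
Augment Plant→Sub3→Sub4→Bus2→City: bottleneck 1, flow now 5.
Augment Plant→Sub2→Sub4→Bus2→City: bottleneck 5, flow now 10.
Augment Plant→Sub2→Sub1→Bus4→City: bottleneck 2, flow now 12.
No augmenting path remains; maximum flow = 12.
In the residual graph, reachable from Plant: {Plant, Bus1, Sub3, Sub2, Sub4, Sub1, Bus4, Bus2}.
Min-cut edges: Bus4→City (6), Bus2→City (6); capacity 6 + 6 = 12.
This cut is saturated, so no flow can exceed 12.

12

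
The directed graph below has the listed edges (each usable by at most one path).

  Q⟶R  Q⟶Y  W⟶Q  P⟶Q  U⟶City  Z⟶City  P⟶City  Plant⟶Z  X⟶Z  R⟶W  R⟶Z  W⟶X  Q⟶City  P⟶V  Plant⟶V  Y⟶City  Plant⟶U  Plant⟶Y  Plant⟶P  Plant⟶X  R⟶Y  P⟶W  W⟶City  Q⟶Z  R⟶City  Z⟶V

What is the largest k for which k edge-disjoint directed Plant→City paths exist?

Assign every edge capacity 1; by Menger, the answer equals the max flow.
Path Plant→P→City (+1); total 1.
Path Plant→U→City (+1); total 2.
Path Plant→Y→City (+1); total 3.
Path Plant→Z→City (+1); total 4.
No residual Plant→City path; max flow = 4.
Certifying cut of size 4: {Plant→P, Plant→U, Plant→Y, Z→City}.

4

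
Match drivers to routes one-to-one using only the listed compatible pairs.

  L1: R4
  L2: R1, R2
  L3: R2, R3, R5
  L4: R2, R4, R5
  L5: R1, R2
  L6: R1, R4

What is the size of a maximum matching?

Unit-capacity flow: source→left, listed edges, right→sink; max matching = max flow.
Augmenting path L1→R4 (+1); matched 1.
Augmenting path L2→R1 (+1); matched 2.
Augmenting path L3→R2 (+1); matched 3.
Augmenting path L4→R5 (+1); matched 4.
Augmenting path L5→R2→L3→R3 (+1); matched 5.
No augmenting path remains; maximum matching = 5.
König certificate: {L3, L4, R1, R2, R4} is a vertex cover of size 5 (every listed pair touches it), so no matching can be larger.

5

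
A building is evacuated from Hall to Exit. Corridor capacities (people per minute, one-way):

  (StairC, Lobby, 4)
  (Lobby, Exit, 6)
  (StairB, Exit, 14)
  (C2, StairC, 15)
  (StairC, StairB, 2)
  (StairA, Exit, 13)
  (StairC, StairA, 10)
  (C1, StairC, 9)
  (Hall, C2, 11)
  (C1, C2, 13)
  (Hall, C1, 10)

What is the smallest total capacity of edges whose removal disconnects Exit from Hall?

Augment Hall→C1→StairC→Lobby→Exit: bottleneck 4, flow now 4.
Augment Hall→C1→StairC→StairA→Exit: bottleneck 5, flow now 9.
Augment Hall→C2→StairC→StairA→Exit: bottleneck 5, flow now 14.
Augment Hall→C2→StairC→StairB→Exit: bottleneck 2, flow now 16.
No augmenting path remains; maximum flow = 16.
By max-flow min-cut, the minimum cut capacity equals the max flow.
In the residual graph, reachable from Hall: {Hall, C1, C2, StairC}.
Min-cut edges: StairC→Lobby (4), StairC→StairA (10), StairC→StairB (2); capacity 4 + 10 + 2 = 16.

16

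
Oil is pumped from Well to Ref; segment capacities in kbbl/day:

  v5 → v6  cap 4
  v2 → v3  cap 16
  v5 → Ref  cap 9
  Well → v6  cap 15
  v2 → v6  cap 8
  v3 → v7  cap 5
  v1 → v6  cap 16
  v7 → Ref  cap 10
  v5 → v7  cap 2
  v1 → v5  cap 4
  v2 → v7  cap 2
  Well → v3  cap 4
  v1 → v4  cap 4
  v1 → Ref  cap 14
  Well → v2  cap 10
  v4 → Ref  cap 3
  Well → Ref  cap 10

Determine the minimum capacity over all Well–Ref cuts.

Augment Well→Ref: bottleneck 10, flow now 10.
Augment Well→v2→v7→Ref: bottleneck 2, flow now 12.
Augment Well→v3→v7→Ref: bottleneck 4, flow now 16.
Augment Well→v2→v3→v7→Ref: bottleneck 1, flow now 17.
No augmenting path remains; maximum flow = 17.
By max-flow min-cut, the minimum cut capacity equals the max flow.
In the residual graph, reachable from Well: {Well, v2, v3, v6}.
Min-cut edges: Well→Ref (10), v2→v7 (2), v3→v7 (5); capacity 10 + 2 + 5 = 17.

17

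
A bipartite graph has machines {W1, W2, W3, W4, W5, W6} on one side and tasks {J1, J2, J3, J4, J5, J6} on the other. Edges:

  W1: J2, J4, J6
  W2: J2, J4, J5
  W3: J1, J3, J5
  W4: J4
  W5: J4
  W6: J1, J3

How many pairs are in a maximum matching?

5

Unit-capacity flow: source→left, listed edges, right→sink; max matching = max flow.
Augmenting path W1→J2 (+1); matched 1.
Augmenting path W2→J4 (+1); matched 2.
Augmenting path W3→J1 (+1); matched 3.
Augmenting path W6→J3 (+1); matched 4.
Augmenting path W4→J4→W2→J5 (+1); matched 5.
No augmenting path remains; maximum matching = 5.
König certificate: {W1, W2, W3, W6, J4} is a vertex cover of size 5 (every listed pair touches it), so no matching can be larger.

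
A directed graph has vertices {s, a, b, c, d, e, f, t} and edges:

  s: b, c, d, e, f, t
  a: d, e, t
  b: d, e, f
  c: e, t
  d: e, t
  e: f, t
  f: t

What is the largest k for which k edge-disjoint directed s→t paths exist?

5

Assign every edge capacity 1; by Menger, the answer equals the max flow.
Path s→t (+1); total 1.
Path s→c→t (+1); total 2.
Path s→d→t (+1); total 3.
Path s→e→t (+1); total 4.
Path s→f→t (+1); total 5.
No residual s→t path; max flow = 5.
Certifying cut of size 5: {d→t, e→t, f→t, s→c, s→t}.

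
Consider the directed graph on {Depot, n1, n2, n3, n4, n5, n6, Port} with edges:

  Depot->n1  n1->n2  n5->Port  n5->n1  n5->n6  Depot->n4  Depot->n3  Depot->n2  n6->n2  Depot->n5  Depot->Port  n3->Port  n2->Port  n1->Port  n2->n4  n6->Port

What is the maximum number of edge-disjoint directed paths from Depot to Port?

Assign every edge capacity 1; by Menger, the answer equals the max flow.
Path Depot→Port (+1); total 1.
Path Depot→n1→Port (+1); total 2.
Path Depot→n2→Port (+1); total 3.
Path Depot→n3→Port (+1); total 4.
Path Depot→n5→Port (+1); total 5.
No residual Depot→Port path; max flow = 5.
Certifying cut of size 5: {Depot→Port, Depot→n1, Depot→n2, Depot→n3, Depot→n5}.

5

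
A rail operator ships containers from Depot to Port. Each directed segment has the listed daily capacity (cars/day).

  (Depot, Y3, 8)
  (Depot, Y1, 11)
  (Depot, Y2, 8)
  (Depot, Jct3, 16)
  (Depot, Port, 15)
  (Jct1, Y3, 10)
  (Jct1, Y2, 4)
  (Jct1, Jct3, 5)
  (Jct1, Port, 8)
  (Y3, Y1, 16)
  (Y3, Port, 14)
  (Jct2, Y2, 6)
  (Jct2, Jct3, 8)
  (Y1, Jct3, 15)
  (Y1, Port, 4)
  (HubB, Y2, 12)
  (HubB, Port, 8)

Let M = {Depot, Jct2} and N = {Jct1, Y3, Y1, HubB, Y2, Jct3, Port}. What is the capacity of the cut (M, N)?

72

Edges leaving {Depot, Jct2}: Depot→Y3 (8), Depot→Y1 (11), Depot→Y2 (8), Depot→Jct3 (16), Depot→Port (15), Jct2→Y2 (6), Jct2→Jct3 (8).
Cut capacity = 8 + 11 + 8 + 16 + 15 + 6 + 8 = 72.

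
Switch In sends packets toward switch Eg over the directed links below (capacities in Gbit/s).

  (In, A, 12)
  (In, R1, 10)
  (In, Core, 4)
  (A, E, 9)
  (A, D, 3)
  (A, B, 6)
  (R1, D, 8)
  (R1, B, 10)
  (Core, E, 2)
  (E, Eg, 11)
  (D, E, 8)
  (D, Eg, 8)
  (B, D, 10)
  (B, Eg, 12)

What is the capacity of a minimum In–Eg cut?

24

Augment In→A→E→Eg: bottleneck 9, flow now 9.
Augment In→A→D→Eg: bottleneck 3, flow now 12.
Augment In→R1→D→Eg: bottleneck 5, flow now 17.
Augment In→R1→B→Eg: bottleneck 5, flow now 22.
Augment In→Core→E→Eg: bottleneck 2, flow now 24.
No augmenting path remains; maximum flow = 24.
By max-flow min-cut, the minimum cut capacity equals the max flow.
In the residual graph, reachable from In: {In, Core}.
Min-cut edges: In→A (12), In→R1 (10), Core→E (2); capacity 12 + 10 + 2 = 24.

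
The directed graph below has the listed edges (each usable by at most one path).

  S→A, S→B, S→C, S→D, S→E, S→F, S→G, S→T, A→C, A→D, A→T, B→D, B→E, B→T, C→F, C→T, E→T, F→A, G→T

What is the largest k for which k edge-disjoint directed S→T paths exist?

6

Assign every edge capacity 1; by Menger, the answer equals the max flow.
Path S→T (+1); total 1.
Path S→A→T (+1); total 2.
Path S→B→T (+1); total 3.
Path S→C→T (+1); total 4.
Path S→E→T (+1); total 5.
Path S→G→T (+1); total 6.
No residual S→T path; max flow = 6.
Certifying cut of size 6: {A→T, C→T, S→B, S→E, S→G, S→T}.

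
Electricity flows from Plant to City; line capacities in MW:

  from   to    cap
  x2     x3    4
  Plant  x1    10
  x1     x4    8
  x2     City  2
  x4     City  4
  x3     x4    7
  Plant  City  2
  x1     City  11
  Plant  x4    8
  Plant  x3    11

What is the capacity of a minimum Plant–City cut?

16

Augment Plant→City: bottleneck 2, flow now 2.
Augment Plant→x1→City: bottleneck 10, flow now 12.
Augment Plant→x4→City: bottleneck 4, flow now 16.
No augmenting path remains; maximum flow = 16.
By max-flow min-cut, the minimum cut capacity equals the max flow.
In the residual graph, reachable from Plant: {Plant, x3, x4}.
Min-cut edges: Plant→x1 (10), Plant→City (2), x4→City (4); capacity 10 + 2 + 4 = 16.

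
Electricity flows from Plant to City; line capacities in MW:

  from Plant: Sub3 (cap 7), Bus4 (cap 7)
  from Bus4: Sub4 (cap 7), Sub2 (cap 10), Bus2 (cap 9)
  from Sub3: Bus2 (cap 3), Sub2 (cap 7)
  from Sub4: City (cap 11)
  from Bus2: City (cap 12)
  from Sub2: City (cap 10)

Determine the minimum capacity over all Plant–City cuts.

14

Augment Plant→Bus4→Sub4→City: bottleneck 7, flow now 7.
Augment Plant→Sub3→Bus2→City: bottleneck 3, flow now 10.
Augment Plant→Sub3→Sub2→City: bottleneck 4, flow now 14.
No augmenting path remains; maximum flow = 14.
By max-flow min-cut, the minimum cut capacity equals the max flow.
In the residual graph, reachable from Plant: {Plant}.
Min-cut edges: Plant→Bus4 (7), Plant→Sub3 (7); capacity 7 + 7 = 14.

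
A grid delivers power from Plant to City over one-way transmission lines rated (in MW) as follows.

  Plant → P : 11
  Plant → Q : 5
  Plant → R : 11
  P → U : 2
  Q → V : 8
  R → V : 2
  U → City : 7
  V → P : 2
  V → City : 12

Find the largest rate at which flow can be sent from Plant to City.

9

Augment Plant→P→U→City: bottleneck 2, flow now 2.
Augment Plant→Q→V→City: bottleneck 5, flow now 7.
Augment Plant→R→V→City: bottleneck 2, flow now 9.
No augmenting path remains; maximum flow = 9.
In the residual graph, reachable from Plant: {Plant, P, R}.
Min-cut edges: Plant→Q (5), P→U (2), R→V (2); capacity 5 + 2 + 2 = 9.
This cut is saturated, so no flow can exceed 9.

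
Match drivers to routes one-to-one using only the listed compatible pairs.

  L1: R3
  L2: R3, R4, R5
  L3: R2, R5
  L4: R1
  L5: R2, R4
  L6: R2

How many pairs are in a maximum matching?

5

Unit-capacity flow: source→left, listed edges, right→sink; max matching = max flow.
Augmenting path L1→R3 (+1); matched 1.
Augmenting path L2→R4 (+1); matched 2.
Augmenting path L3→R2 (+1); matched 3.
Augmenting path L4→R1 (+1); matched 4.
Augmenting path L5→R2→L3→R5 (+1); matched 5.
No augmenting path remains; maximum matching = 5.
König certificate: {L4, R2, R3, R4, R5} is a vertex cover of size 5 (every listed pair touches it), so no matching can be larger.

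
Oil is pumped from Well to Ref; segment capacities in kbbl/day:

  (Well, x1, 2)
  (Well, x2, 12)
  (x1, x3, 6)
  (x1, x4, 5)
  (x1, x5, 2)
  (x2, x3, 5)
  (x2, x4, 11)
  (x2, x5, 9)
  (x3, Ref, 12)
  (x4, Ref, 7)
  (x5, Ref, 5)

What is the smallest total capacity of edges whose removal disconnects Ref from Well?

14

Augment Well→x1→x3→Ref: bottleneck 2, flow now 2.
Augment Well→x2→x3→Ref: bottleneck 5, flow now 7.
Augment Well→x2→x4→Ref: bottleneck 7, flow now 14.
No augmenting path remains; maximum flow = 14.
By max-flow min-cut, the minimum cut capacity equals the max flow.
In the residual graph, reachable from Well: {Well}.
Min-cut edges: Well→x1 (2), Well→x2 (12); capacity 2 + 12 = 14.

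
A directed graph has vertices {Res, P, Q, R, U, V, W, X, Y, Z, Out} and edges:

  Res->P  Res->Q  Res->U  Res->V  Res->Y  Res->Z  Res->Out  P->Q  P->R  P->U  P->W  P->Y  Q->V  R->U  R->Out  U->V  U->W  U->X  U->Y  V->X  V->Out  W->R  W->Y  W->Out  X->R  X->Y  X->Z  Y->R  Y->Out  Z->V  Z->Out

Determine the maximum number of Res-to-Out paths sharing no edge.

6

Assign every edge capacity 1; by Menger, the answer equals the max flow.
Path Res→Out (+1); total 1.
Path Res→V→Out (+1); total 2.
Path Res→Y→Out (+1); total 3.
Path Res→Z→Out (+1); total 4.
Path Res→P→R→Out (+1); total 5.
Path Res→U→W→Out (+1); total 6.
No residual Res→Out path; max flow = 6.
Certifying cut of size 6: {R→Out, Res→Out, V→Out, W→Out, Y→Out, Z→Out}.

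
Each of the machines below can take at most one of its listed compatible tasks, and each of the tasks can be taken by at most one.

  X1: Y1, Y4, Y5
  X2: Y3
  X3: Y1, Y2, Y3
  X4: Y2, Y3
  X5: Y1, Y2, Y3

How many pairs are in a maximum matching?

Unit-capacity flow: source→left, listed edges, right→sink; max matching = max flow.
Augmenting path X1→Y1 (+1); matched 1.
Augmenting path X2→Y3 (+1); matched 2.
Augmenting path X3→Y2 (+1); matched 3.
Augmenting path X5→Y1→X1→Y4 (+1); matched 4.
No augmenting path remains; maximum matching = 4.
König certificate: {X1, Y1, Y2, Y3} is a vertex cover of size 4 (every listed pair touches it), so no matching can be larger.

4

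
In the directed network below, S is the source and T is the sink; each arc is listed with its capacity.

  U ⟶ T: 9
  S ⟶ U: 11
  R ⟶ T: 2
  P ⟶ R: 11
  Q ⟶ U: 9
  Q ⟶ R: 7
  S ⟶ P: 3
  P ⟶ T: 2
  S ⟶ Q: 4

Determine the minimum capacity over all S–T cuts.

13

Augment S→P→T: bottleneck 2, flow now 2.
Augment S→U→T: bottleneck 9, flow now 11.
Augment S→P→R→T: bottleneck 1, flow now 12.
Augment S→Q→R→T: bottleneck 1, flow now 13.
No augmenting path remains; maximum flow = 13.
By max-flow min-cut, the minimum cut capacity equals the max flow.
In the residual graph, reachable from S: {S, P, Q, R, U}.
Min-cut edges: P→T (2), R→T (2), U→T (9); capacity 2 + 2 + 9 = 13.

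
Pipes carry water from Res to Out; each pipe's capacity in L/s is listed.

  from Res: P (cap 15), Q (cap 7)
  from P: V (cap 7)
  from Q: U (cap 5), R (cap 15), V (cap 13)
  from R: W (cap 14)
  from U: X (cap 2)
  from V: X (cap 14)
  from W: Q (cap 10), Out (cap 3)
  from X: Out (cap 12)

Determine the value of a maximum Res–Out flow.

14

Augment Res→P→V→X→Out: bottleneck 7, flow now 7.
Augment Res→Q→R→W→Out: bottleneck 3, flow now 10.
Augment Res→Q→U→X→Out: bottleneck 2, flow now 12.
Augment Res→Q→V→X→Out: bottleneck 2, flow now 14.
No augmenting path remains; maximum flow = 14.
In the residual graph, reachable from Res: {Res, P}.
Min-cut edges: Res→Q (7), P→V (7); capacity 7 + 7 = 14.
This cut is saturated, so no flow can exceed 14.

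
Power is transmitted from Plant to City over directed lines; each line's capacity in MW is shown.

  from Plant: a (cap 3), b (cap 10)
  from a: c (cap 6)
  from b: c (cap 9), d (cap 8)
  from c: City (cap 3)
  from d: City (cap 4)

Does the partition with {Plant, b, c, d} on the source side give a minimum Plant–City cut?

Given cut capacity: 3 + 3 + 4 = 10.
Augment Plant→a→c→City: bottleneck 3, flow now 3.
Augment Plant→b→d→City: bottleneck 4, flow now 7.
No augmenting path remains; maximum flow = 7.
In the residual graph, reachable from Plant: {Plant, a, b, c, d}.
Min-cut edges: c→City (3), d→City (4); capacity 3 + 4 = 7.
Cut capacity 10 exceeds the max flow 7, so it is not minimum.

No — its capacity is 10, but the minimum cut has capacity 7.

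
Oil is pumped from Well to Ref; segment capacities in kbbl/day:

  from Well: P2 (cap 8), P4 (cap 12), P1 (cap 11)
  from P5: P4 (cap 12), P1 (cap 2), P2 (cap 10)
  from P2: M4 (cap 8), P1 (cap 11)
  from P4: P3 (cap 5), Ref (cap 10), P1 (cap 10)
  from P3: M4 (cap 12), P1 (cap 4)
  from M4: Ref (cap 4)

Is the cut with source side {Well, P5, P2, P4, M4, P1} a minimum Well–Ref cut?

Given cut capacity: 5 + 10 + 4 = 19.
Augment Well→P4→Ref: bottleneck 10, flow now 10.
Augment Well→P2→M4→Ref: bottleneck 4, flow now 14.
No augmenting path remains; maximum flow = 14.
In the residual graph, reachable from Well: {Well, P2, P4, P3, M4, P1}.
Min-cut edges: P4→Ref (10), M4→Ref (4); capacity 10 + 4 = 14.
Cut capacity 19 exceeds the max flow 14, so it is not minimum.

No — its capacity is 19, but the minimum cut has capacity 14.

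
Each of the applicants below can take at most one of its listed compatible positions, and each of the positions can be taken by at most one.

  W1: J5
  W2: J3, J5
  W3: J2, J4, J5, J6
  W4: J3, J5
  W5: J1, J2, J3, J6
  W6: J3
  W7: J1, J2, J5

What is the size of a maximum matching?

Unit-capacity flow: source→left, listed edges, right→sink; max matching = max flow.
Augmenting path W1→J5 (+1); matched 1.
Augmenting path W2→J3 (+1); matched 2.
Augmenting path W3→J2 (+1); matched 3.
Augmenting path W5→J1 (+1); matched 4.
Augmenting path W7→J1→W5→J6 (+1); matched 5.
No augmenting path remains; maximum matching = 5.
König certificate: {W3, W5, W7, J3, J5} is a vertex cover of size 5 (every listed pair touches it), so no matching can be larger.

5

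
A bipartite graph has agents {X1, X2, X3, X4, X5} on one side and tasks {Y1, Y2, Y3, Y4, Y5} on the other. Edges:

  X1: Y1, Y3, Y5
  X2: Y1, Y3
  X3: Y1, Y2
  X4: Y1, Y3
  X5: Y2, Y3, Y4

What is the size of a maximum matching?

Unit-capacity flow: source→left, listed edges, right→sink; max matching = max flow.
Augmenting path X1→Y1 (+1); matched 1.
Augmenting path X2→Y3 (+1); matched 2.
Augmenting path X3→Y2 (+1); matched 3.
Augmenting path X5→Y4 (+1); matched 4.
Augmenting path X4→Y1→X1→Y5 (+1); matched 5.
No augmenting path remains; maximum matching = 5.
König certificate: {X1, X2, X3, X4, X5} is a vertex cover of size 5 (every listed pair touches it), so no matching can be larger.

5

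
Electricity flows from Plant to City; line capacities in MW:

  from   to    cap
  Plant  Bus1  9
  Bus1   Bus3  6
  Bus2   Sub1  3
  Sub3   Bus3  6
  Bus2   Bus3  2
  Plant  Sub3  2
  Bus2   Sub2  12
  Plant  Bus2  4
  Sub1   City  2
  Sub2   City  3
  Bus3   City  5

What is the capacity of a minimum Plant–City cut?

9

Augment Plant→Bus1→Bus3→City: bottleneck 5, flow now 5.
Augment Plant→Bus2→Sub2→City: bottleneck 3, flow now 8.
Augment Plant→Bus2→Sub1→City: bottleneck 1, flow now 9.
No augmenting path remains; maximum flow = 9.
By max-flow min-cut, the minimum cut capacity equals the max flow.
In the residual graph, reachable from Plant: {Plant, Bus1, Sub3, Bus3}.
Min-cut edges: Plant→Bus2 (4), Bus3→City (5); capacity 4 + 5 = 9.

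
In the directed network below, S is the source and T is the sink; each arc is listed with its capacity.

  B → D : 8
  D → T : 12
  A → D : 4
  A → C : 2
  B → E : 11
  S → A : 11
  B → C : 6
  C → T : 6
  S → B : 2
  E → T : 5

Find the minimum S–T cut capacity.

8

Augment S→A→C→T: bottleneck 2, flow now 2.
Augment S→A→D→T: bottleneck 4, flow now 6.
Augment S→B→C→T: bottleneck 2, flow now 8.
No augmenting path remains; maximum flow = 8.
By max-flow min-cut, the minimum cut capacity equals the max flow.
In the residual graph, reachable from S: {S, A}.
Min-cut edges: S→B (2), A→C (2), A→D (4); capacity 2 + 2 + 4 = 8.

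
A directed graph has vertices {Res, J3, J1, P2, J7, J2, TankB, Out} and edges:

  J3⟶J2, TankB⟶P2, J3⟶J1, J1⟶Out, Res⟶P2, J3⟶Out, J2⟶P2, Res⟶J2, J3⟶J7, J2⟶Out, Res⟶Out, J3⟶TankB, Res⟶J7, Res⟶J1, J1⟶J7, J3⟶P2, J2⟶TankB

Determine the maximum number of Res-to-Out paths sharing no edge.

3

Assign every edge capacity 1; by Menger, the answer equals the max flow.
Path Res→Out (+1); total 1.
Path Res→J1→Out (+1); total 2.
Path Res→J2→Out (+1); total 3.
No residual Res→Out path; max flow = 3.
Certifying cut of size 3: {Res→J1, Res→J2, Res→Out}.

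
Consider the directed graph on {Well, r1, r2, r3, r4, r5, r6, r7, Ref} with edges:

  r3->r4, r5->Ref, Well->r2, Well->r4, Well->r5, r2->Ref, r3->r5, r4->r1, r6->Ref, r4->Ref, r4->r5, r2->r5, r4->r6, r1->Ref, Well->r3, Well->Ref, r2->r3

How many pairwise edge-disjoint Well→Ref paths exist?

Assign every edge capacity 1; by Menger, the answer equals the max flow.
Path Well→Ref (+1); total 1.
Path Well→r2→Ref (+1); total 2.
Path Well→r4→Ref (+1); total 3.
Path Well→r5→Ref (+1); total 4.
Path Well→r3→r4→r1→Ref (+1); total 5.
No residual Well→Ref path; max flow = 5.
Certifying cut of size 5: {Well→Ref, Well→r2, Well→r3, Well→r4, Well→r5}.

5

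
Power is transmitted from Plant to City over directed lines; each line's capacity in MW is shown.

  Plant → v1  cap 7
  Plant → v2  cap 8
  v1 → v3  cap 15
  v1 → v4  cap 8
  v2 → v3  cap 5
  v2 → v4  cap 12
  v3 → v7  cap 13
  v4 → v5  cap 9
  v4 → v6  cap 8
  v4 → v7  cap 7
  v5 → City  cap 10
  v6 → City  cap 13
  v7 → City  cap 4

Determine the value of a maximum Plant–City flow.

Augment Plant→v1→v3→v7→City: bottleneck 4, flow now 4.
Augment Plant→v1→v4→v5→City: bottleneck 3, flow now 7.
Augment Plant→v2→v4→v5→City: bottleneck 6, flow now 13.
Augment Plant→v2→v4→v6→City: bottleneck 2, flow now 15.
No augmenting path remains; maximum flow = 15.
In the residual graph, reachable from Plant: {Plant}.
Min-cut edges: Plant→v1 (7), Plant→v2 (8); capacity 7 + 8 = 15.
This cut is saturated, so no flow can exceed 15.

15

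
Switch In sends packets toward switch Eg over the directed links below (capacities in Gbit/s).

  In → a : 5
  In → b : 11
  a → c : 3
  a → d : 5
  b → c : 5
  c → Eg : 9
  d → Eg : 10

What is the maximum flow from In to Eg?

Augment In→a→c→Eg: bottleneck 3, flow now 3.
Augment In→a→d→Eg: bottleneck 2, flow now 5.
Augment In→b→c→Eg: bottleneck 5, flow now 10.
No augmenting path remains; maximum flow = 10.
In the residual graph, reachable from In: {In, b}.
Min-cut edges: In→a (5), b→c (5); capacity 5 + 5 = 10.
This cut is saturated, so no flow can exceed 10.

10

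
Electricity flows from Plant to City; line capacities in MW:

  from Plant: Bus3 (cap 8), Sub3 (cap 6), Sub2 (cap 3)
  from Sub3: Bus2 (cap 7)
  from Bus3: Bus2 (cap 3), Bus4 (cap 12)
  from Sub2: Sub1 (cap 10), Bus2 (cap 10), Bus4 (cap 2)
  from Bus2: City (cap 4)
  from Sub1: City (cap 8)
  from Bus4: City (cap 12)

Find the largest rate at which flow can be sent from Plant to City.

Augment Plant→Sub3→Bus2→City: bottleneck 4, flow now 4.
Augment Plant→Bus3→Bus4→City: bottleneck 8, flow now 12.
Augment Plant→Sub2→Sub1→City: bottleneck 3, flow now 15.
No augmenting path remains; maximum flow = 15.
In the residual graph, reachable from Plant: {Plant, Sub3, Bus2}.
Min-cut edges: Plant→Bus3 (8), Plant→Sub2 (3), Bus2→City (4); capacity 8 + 3 + 4 = 15.
This cut is saturated, so no flow can exceed 15.

15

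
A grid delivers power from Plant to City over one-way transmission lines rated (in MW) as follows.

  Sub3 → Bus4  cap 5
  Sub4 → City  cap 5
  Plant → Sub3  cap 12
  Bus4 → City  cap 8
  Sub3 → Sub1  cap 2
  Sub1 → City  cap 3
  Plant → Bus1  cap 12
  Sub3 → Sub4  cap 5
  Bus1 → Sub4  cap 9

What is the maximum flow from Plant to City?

12

Augment Plant→Sub3→Sub4→City: bottleneck 5, flow now 5.
Augment Plant→Sub3→Bus4→City: bottleneck 5, flow now 10.
Augment Plant→Sub3→Sub1→City: bottleneck 2, flow now 12.
No augmenting path remains; maximum flow = 12.
In the residual graph, reachable from Plant: {Plant, Sub3, Bus1, Sub4}.
Min-cut edges: Sub3→Bus4 (5), Sub3→Sub1 (2), Sub4→City (5); capacity 5 + 2 + 5 = 12.
This cut is saturated, so no flow can exceed 12.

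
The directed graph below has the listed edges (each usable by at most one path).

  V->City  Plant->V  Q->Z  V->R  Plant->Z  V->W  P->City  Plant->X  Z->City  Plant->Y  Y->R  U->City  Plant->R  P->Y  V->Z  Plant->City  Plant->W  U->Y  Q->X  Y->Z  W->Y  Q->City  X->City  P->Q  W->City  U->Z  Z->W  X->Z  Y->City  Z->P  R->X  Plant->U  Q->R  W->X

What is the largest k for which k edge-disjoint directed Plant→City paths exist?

8

Assign every edge capacity 1; by Menger, the answer equals the max flow.
Path Plant→City (+1); total 1.
Path Plant→U→City (+1); total 2.
Path Plant→V→City (+1); total 3.
Path Plant→W→City (+1); total 4.
Path Plant→X→City (+1); total 5.
Path Plant→Y→City (+1); total 6.
Path Plant→Z→City (+1); total 7.
Path Plant→R→X→Z→P→City (+1); total 8.
No residual Plant→City path; max flow = 8.
Certifying cut of size 8: {Plant→City, Plant→R, Plant→U, Plant→V, Plant→W, Plant→X, Plant→Y, Plant→Z}.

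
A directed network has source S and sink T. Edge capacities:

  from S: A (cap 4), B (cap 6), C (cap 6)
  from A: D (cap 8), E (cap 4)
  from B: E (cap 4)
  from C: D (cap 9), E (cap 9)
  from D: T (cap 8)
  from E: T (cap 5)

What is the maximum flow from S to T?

Augment S→A→D→T: bottleneck 4, flow now 4.
Augment S→B→E→T: bottleneck 4, flow now 8.
Augment S→C→D→T: bottleneck 4, flow now 12.
Augment S→C→E→T: bottleneck 1, flow now 13.
No augmenting path remains; maximum flow = 13.
In the residual graph, reachable from S: {S, A, B, C, D, E}.
Min-cut edges: D→T (8), E→T (5); capacity 8 + 5 = 13.
This cut is saturated, so no flow can exceed 13.

13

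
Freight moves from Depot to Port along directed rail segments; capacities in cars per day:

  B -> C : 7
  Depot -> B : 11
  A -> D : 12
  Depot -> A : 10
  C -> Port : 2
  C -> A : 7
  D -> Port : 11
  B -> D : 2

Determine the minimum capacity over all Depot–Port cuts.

13

Augment Depot→A→D→Port: bottleneck 10, flow now 10.
Augment Depot→B→C→Port: bottleneck 2, flow now 12.
Augment Depot→B→D→Port: bottleneck 1, flow now 13.
No augmenting path remains; maximum flow = 13.
By max-flow min-cut, the minimum cut capacity equals the max flow.
In the residual graph, reachable from Depot: {Depot, A, B, C, D}.
Min-cut edges: C→Port (2), D→Port (11); capacity 2 + 11 = 13.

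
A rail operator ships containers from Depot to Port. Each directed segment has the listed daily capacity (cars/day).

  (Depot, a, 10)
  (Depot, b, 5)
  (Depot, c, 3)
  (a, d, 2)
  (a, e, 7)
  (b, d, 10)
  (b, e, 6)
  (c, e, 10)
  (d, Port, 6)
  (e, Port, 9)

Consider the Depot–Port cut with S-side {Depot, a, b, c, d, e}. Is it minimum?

Yes — it is a minimum cut (capacity 15).

Given cut capacity: 6 + 9 = 15.
Augment Depot→a→d→Port: bottleneck 2, flow now 2.
Augment Depot→a→e→Port: bottleneck 7, flow now 9.
Augment Depot→b→d→Port: bottleneck 4, flow now 13.
Augment Depot→b→e→Port: bottleneck 1, flow now 14.
Augment Depot→c→e→Port: bottleneck 1, flow now 15.
No augmenting path remains; maximum flow = 15.
Cut capacity 15 equals the max flow, so it is a minimum cut.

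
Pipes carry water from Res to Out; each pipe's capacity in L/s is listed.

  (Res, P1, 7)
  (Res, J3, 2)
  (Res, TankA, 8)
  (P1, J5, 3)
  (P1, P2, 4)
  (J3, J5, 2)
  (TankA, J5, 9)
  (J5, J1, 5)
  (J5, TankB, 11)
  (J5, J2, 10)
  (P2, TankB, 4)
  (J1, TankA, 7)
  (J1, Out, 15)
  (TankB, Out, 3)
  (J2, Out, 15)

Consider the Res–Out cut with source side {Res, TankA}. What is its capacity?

18

Edges leaving {Res, TankA}: Res→P1 (7), Res→J3 (2), TankA→J5 (9).
Cut capacity = 7 + 2 + 9 = 18.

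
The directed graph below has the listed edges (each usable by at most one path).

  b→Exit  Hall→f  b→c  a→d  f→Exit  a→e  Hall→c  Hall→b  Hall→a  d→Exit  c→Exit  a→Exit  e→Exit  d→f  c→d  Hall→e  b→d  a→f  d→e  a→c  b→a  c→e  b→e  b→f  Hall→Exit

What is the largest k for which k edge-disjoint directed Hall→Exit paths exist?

Assign every edge capacity 1; by Menger, the answer equals the max flow.
Path Hall→Exit (+1); total 1.
Path Hall→a→Exit (+1); total 2.
Path Hall→b→Exit (+1); total 3.
Path Hall→c→Exit (+1); total 4.
Path Hall→e→Exit (+1); total 5.
Path Hall→f→Exit (+1); total 6.
No residual Hall→Exit path; max flow = 6.
Certifying cut of size 6: {Hall→Exit, Hall→a, Hall→b, Hall→c, Hall→e, Hall→f}.

6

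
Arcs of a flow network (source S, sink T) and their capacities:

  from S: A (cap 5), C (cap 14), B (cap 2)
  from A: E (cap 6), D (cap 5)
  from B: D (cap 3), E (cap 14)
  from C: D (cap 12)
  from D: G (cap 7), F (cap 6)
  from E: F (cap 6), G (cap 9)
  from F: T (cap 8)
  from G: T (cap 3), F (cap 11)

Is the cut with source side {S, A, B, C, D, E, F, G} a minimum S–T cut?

Yes — it is a minimum cut (capacity 11).

Given cut capacity: 8 + 3 = 11.
Augment S→A→D→F→T: bottleneck 5, flow now 5.
Augment S→B→D→F→T: bottleneck 1, flow now 6.
Augment S→B→D→G→T: bottleneck 1, flow now 7.
Augment S→C→D→G→T: bottleneck 2, flow now 9.
Augment S→C→D→G→F→T: bottleneck 2, flow now 11.
No augmenting path remains; maximum flow = 11.
Cut capacity 11 equals the max flow, so it is a minimum cut.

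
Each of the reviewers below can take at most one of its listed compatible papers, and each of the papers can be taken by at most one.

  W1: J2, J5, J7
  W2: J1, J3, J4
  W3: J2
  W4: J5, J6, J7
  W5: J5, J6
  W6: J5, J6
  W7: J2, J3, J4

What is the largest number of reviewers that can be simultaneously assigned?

Unit-capacity flow: source→left, listed edges, right→sink; max matching = max flow.
Augmenting path W1→J2 (+1); matched 1.
Augmenting path W2→J1 (+1); matched 2.
Augmenting path W4→J5 (+1); matched 3.
Augmenting path W5→J6 (+1); matched 4.
Augmenting path W7→J3 (+1); matched 5.
Augmenting path W3→J2→W1→J7 (+1); matched 6.
No augmenting path remains; maximum matching = 6.
König certificate: {W2, W7, J2, J5, J6, J7} is a vertex cover of size 6 (every listed pair touches it), so no matching can be larger.

6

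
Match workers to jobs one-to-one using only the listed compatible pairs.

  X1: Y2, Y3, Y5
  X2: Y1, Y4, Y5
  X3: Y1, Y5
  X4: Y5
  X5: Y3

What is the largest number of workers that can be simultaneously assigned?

Unit-capacity flow: source→left, listed edges, right→sink; max matching = max flow.
Augmenting path X1→Y2 (+1); matched 1.
Augmenting path X2→Y1 (+1); matched 2.
Augmenting path X3→Y5 (+1); matched 3.
Augmenting path X5→Y3 (+1); matched 4.
Augmenting path X4→Y5→X3→Y1→X2→Y4 (+1); matched 5.
No augmenting path remains; maximum matching = 5.
König certificate: {X1, X2, X3, X4, X5} is a vertex cover of size 5 (every listed pair touches it), so no matching can be larger.

5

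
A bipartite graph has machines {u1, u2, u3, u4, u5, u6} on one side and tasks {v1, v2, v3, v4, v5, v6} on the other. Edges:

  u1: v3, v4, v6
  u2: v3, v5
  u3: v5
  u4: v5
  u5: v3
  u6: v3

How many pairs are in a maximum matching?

3

Unit-capacity flow: source→left, listed edges, right→sink; max matching = max flow.
Augmenting path u1→v3 (+1); matched 1.
Augmenting path u2→v5 (+1); matched 2.
Augmenting path u5→v3→u1→v4 (+1); matched 3.
No augmenting path remains; maximum matching = 3.
König certificate: {u1, v3, v5} is a vertex cover of size 3 (every listed pair touches it), so no matching can be larger.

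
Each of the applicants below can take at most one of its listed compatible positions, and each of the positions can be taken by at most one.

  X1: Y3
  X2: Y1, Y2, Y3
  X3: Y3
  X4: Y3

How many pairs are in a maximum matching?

Unit-capacity flow: source→left, listed edges, right→sink; max matching = max flow.
Augmenting path X1→Y3 (+1); matched 1.
Augmenting path X2→Y1 (+1); matched 2.
No augmenting path remains; maximum matching = 2.
König certificate: {X2, Y3} is a vertex cover of size 2 (every listed pair touches it), so no matching can be larger.

2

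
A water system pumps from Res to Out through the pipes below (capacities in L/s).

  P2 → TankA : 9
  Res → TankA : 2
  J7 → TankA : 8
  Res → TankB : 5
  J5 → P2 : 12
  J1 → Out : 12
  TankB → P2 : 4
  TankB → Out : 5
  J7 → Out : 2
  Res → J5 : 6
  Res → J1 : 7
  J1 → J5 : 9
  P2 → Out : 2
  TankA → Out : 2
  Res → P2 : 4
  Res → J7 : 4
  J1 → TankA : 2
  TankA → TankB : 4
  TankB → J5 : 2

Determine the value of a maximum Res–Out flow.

Augment Res→J1→Out: bottleneck 7, flow now 7.
Augment Res→TankB→Out: bottleneck 5, flow now 12.
Augment Res→P2→Out: bottleneck 2, flow now 14.
Augment Res→J7→Out: bottleneck 2, flow now 16.
Augment Res→TankA→Out: bottleneck 2, flow now 18.
No augmenting path remains; maximum flow = 18.
In the residual graph, reachable from Res: {Res, TankB, J5, P2, J7, TankA}.
Min-cut edges: Res→J1 (7), TankB→Out (5), P2→Out (2), J7→Out (2), TankA→Out (2); capacity 7 + 5 + 2 + 2 + 2 = 18.
This cut is saturated, so no flow can exceed 18.

18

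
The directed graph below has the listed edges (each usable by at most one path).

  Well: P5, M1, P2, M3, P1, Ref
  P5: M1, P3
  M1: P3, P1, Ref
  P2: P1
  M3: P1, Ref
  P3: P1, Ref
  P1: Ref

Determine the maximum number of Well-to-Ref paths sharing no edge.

5

Assign every edge capacity 1; by Menger, the answer equals the max flow.
Path Well→Ref (+1); total 1.
Path Well→M1→Ref (+1); total 2.
Path Well→M3→Ref (+1); total 3.
Path Well→P1→Ref (+1); total 4.
Path Well→P5→P3→Ref (+1); total 5.
No residual Well→Ref path; max flow = 5.
Certifying cut of size 5: {P1→Ref, Well→M1, Well→M3, Well→P5, Well→Ref}.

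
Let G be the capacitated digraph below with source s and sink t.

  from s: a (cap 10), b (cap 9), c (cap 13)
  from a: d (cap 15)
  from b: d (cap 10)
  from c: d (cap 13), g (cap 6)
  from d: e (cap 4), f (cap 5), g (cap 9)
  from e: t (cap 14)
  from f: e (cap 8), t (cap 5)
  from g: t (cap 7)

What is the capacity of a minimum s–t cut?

16

Augment s→c→g→t: bottleneck 6, flow now 6.
Augment s→a→d→e→t: bottleneck 4, flow now 10.
Augment s→a→d→f→t: bottleneck 5, flow now 15.
Augment s→a→d→g→t: bottleneck 1, flow now 16.
No augmenting path remains; maximum flow = 16.
By max-flow min-cut, the minimum cut capacity equals the max flow.
In the residual graph, reachable from s: {s, a, b, c, d, g}.
Min-cut edges: d→e (4), d→f (5), g→t (7); capacity 4 + 5 + 7 = 16.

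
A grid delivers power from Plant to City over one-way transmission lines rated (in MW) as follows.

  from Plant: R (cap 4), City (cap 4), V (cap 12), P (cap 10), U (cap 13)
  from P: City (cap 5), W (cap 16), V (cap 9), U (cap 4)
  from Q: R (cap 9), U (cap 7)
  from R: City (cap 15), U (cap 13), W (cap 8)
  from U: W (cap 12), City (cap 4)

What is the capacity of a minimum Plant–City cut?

Augment Plant→City: bottleneck 4, flow now 4.
Augment Plant→P→City: bottleneck 5, flow now 9.
Augment Plant→R→City: bottleneck 4, flow now 13.
Augment Plant→U→City: bottleneck 4, flow now 17.
No augmenting path remains; maximum flow = 17.
By max-flow min-cut, the minimum cut capacity equals the max flow.
In the residual graph, reachable from Plant: {Plant, P, U, V, W}.
Min-cut edges: Plant→R (4), Plant→City (4), P→City (5), U→City (4); capacity 4 + 4 + 5 + 4 = 17.

17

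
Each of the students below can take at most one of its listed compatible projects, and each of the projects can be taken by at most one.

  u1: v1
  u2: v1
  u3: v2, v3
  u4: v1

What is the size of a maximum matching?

Unit-capacity flow: source→left, listed edges, right→sink; max matching = max flow.
Augmenting path u1→v1 (+1); matched 1.
Augmenting path u3→v2 (+1); matched 2.
No augmenting path remains; maximum matching = 2.
König certificate: {u3, v1} is a vertex cover of size 2 (every listed pair touches it), so no matching can be larger.

2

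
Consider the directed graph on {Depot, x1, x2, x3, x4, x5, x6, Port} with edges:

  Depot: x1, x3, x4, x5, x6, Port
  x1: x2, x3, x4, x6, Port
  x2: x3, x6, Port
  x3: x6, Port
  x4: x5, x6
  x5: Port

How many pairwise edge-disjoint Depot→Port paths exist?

Assign every edge capacity 1; by Menger, the answer equals the max flow.
Path Depot→Port (+1); total 1.
Path Depot→x1→Port (+1); total 2.
Path Depot→x3→Port (+1); total 3.
Path Depot→x5→Port (+1); total 4.
No residual Depot→Port path; max flow = 4.
Certifying cut of size 4: {Depot→Port, Depot→x1, Depot→x3, x5→Port}.

4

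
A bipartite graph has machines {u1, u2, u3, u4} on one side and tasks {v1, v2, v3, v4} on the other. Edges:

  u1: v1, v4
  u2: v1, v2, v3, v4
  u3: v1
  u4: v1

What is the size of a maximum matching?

Unit-capacity flow: source→left, listed edges, right→sink; max matching = max flow.
Augmenting path u1→v1 (+1); matched 1.
Augmenting path u2→v2 (+1); matched 2.
Augmenting path u3→v1→u1→v4 (+1); matched 3.
No augmenting path remains; maximum matching = 3.
König certificate: {u1, u2, v1} is a vertex cover of size 3 (every listed pair touches it), so no matching can be larger.

3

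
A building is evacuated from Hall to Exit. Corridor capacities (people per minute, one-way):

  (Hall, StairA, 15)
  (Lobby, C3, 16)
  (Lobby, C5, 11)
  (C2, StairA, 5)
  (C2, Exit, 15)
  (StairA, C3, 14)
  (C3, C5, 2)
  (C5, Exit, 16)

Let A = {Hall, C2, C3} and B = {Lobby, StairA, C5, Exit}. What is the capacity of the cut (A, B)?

Edges leaving {Hall, C2, C3}: Hall→StairA (15), C2→StairA (5), C2→Exit (15), C3→C5 (2).
Cut capacity = 15 + 5 + 15 + 2 = 37.

37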